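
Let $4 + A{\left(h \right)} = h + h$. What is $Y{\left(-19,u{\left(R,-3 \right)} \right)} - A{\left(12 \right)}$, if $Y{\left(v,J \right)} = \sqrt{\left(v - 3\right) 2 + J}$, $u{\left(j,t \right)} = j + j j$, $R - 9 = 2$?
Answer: $-20 + 2 \sqrt{22} \approx -10.619$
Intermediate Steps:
$R = 11$ ($R = 9 + 2 = 11$)
$u{\left(j,t \right)} = j + j^{2}$
$Y{\left(v,J \right)} = \sqrt{-6 + J + 2 v}$ ($Y{\left(v,J \right)} = \sqrt{\left(-3 + v\right) 2 + J} = \sqrt{\left(-6 + 2 v\right) + J} = \sqrt{-6 + J + 2 v}$)
$A{\left(h \right)} = -4 + 2 h$ ($A{\left(h \right)} = -4 + \left(h + h\right) = -4 + 2 h$)
$Y{\left(-19,u{\left(R,-3 \right)} \right)} - A{\left(12 \right)} = \sqrt{-6 + 11 \left(1 + 11\right) + 2 \left(-19\right)} - \left(-4 + 2 \cdot 12\right) = \sqrt{-6 + 11 \cdot 12 - 38} - \left(-4 + 24\right) = \sqrt{-6 + 132 - 38} - 20 = \sqrt{88} - 20 = 2 \sqrt{22} - 20 = -20 + 2 \sqrt{22}$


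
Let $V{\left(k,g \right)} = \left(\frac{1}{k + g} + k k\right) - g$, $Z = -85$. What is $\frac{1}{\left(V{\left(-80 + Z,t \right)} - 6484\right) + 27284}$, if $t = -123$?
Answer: $\frac{288}{13866623} \approx 2.0769 \cdot 10^{-5}$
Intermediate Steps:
$V{\left(k,g \right)} = k^{2} + \frac{1}{g + k} - g$ ($V{\left(k,g \right)} = \left(\frac{1}{g + k} + k^{2}\right) - g = \left(k^{2} + \frac{1}{g + k}\right) - g = k^{2} + \frac{1}{g + k} - g$)
$\frac{1}{\left(V{\left(-80 + Z,t \right)} - 6484\right) + 27284} = \frac{1}{\left(\frac{1 + \left(-80 - 85\right)^{3} - \left(-123\right)^{2} - 123 \left(-80 - 85\right)^{2} - - 123 \left(-80 - 85\right)}{-123 - 165} - 6484\right) + 27284} = \frac{1}{\left(\frac{1 + \left(-165\right)^{3} - 15129 - 123 \left(-165\right)^{2} - \left(-123\right) \left(-165\right)}{-123 - 165} - 6484\right) + 27284} = \frac{1}{\left(\frac{1 - 4492125 - 15129 - 3348675 - 20295}{-288} - 6484\right) + 27284} = \frac{1}{\left(- \frac{1 - 4492125 - 15129 - 3348675 - 20295}{288} - 6484\right) + 27284} = \frac{1}{\left(\left(- \frac{1}{288}\right) \left(-7876223\right) - 6484\right) + 27284} = \frac{1}{\left(\frac{7876223}{288} - 6484\right) + 27284} = \frac{1}{\frac{6008831}{288} + 27284} = \frac{1}{\frac{13866623}{288}} = \frac{288}{13866623}$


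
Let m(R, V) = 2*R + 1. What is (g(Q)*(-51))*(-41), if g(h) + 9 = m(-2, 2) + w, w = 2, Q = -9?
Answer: -20910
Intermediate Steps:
m(R, V) = 1 + 2*R
g(h) = -10 (g(h) = -9 + ((1 + 2*(-2)) + 2) = -9 + ((1 - 4) + 2) = -9 + (-3 + 2) = -9 - 1 = -10)
(g(Q)*(-51))*(-41) = -10*(-51)*(-41) = 510*(-41) = -20910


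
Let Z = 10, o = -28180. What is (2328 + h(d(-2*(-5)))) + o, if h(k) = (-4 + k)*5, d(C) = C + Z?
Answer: -25772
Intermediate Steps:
d(C) = 10 + C (d(C) = C + 10 = 10 + C)
h(k) = -20 + 5*k
(2328 + h(d(-2*(-5)))) + o = (2328 + (-20 + 5*(10 - 2*(-5)))) - 28180 = (2328 + (-20 + 5*(10 + 10))) - 28180 = (2328 + (-20 + 5*20)) - 28180 = (2328 + (-20 + 100)) - 28180 = (2328 + 80) - 28180 = 2408 - 28180 = -25772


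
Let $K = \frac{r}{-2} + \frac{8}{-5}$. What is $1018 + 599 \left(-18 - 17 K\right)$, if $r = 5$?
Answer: $\frac{319863}{10} \approx 31986.0$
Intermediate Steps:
$K = - \frac{41}{10}$ ($K = \frac{5}{-2} + \frac{8}{-5} = 5 \left(- \frac{1}{2}\right) + 8 \left(- \frac{1}{5}\right) = - \frac{5}{2} - \frac{8}{5} = - \frac{41}{10} \approx -4.1$)
$1018 + 599 \left(-18 - 17 K\right) = 1018 + 599 \left(-18 - - \frac{697}{10}\right) = 1018 + 599 \left(-18 + \frac{697}{10}\right) = 1018 + 599 \cdot \frac{517}{10} = 1018 + \frac{309683}{10} = \frac{319863}{10}$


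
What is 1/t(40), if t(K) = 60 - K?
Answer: 1/20 ≈ 0.050000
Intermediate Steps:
1/t(40) = 1/(60 - 1*40) = 1/(60 - 40) = 1/20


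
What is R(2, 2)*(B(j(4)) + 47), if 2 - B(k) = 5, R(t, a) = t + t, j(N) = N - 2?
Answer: 176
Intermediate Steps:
j(N) = -2 + N
R(t, a) = 2*t
B(k) = -3 (B(k) = 2 - 1*5 = 2 - 5 = -3)
R(2, 2)*(B(j(4)) + 47) = (2*2)*(-3 + 47) = 4*44 = 176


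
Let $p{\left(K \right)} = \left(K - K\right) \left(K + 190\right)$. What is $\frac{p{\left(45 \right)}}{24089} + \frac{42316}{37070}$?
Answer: $\frac{21158}{18535} \approx 1.1415$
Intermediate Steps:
$p{\left(K \right)} = 0$ ($p{\left(K \right)} = 0 \left(190 + K\right) = 0$)
$\frac{p{\left(45 \right)}}{24089} + \frac{42316}{37070} = \frac{0}{24089} + \frac{42316}{37070} = 0 \cdot \frac{1}{24089} + 42316 \cdot \frac{1}{37070} = 0 + \frac{21158}{18535} = \frac{21158}{18535}$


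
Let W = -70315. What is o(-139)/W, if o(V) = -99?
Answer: 99/70315 ≈ 0.0014079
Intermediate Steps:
o(-139)/W = -99/(-70315) = -99*(-1/70315) = 99/70315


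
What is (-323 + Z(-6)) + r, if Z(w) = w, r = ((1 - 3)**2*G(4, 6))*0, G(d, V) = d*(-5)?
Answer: -329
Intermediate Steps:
G(d, V) = -5*d
r = 0 (r = ((1 - 3)**2*(-5*4))*0 = ((-2)**2*(-20))*0 = (4*(-20))*0 = -80*0 = 0)
(-323 + Z(-6)) + r = (-323 - 6) + 0 = -329 + 0 = -329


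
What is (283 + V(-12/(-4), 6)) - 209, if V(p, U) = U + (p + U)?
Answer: 89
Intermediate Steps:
V(p, U) = p + 2*U (V(p, U) = U + (U + p) = p + 2*U)
(283 + V(-12/(-4), 6)) - 209 = (283 + (-12/(-4) + 2*6)) - 209 = (283 + (-12*(-1/4) + 12)) - 209 = (283 + (3 + 12)) - 209 = (283 + 15) - 209 = 298 - 209 = 89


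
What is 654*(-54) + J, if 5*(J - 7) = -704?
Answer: -177249/5 ≈ -35450.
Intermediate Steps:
J = -669/5 (J = 7 + (⅕)*(-704) = 7 - 704/5 = -669/5 ≈ -133.80)
654*(-54) + J = 654*(-54) - 669/5 = -35316 - 669/5 = -177249/5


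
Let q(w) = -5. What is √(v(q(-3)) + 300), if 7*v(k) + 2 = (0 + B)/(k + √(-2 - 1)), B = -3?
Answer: √7*√((10493 - 2098*I*√3)/(5 - I*√3))/7 ≈ 17.314 + 0.00076557*I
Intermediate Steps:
v(k) = -2/7 - 3/(7*(k + I*√3)) (v(k) = -2/7 + ((0 - 3)/(k + √(-2 - 1)))/7 = -2/7 + (-3/(k + √(-3)))/7 = -2/7 + (-3/(k + I*√3))/7 = -2/7 - 3/(7*(k + I*√3)))
√(v(q(-3)) + 300) = √((-3 - 2*(-5) - 2*I*√3)/(7*(-5 + I*√3)) + 300) = √((-3 + 10 - 2*I*√3)/(7*(-5 + I*√3)) + 300) = √((7 - 2*I*√3)/(7*(-5 + I*√3)) + 300) = √(300 + (7 - 2*I*√3)/(7*(-5 + I*√3)))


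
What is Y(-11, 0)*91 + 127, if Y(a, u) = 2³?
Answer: 855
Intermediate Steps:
Y(a, u) = 8
Y(-11, 0)*91 + 127 = 8*91 + 127 = 728 + 127 = 855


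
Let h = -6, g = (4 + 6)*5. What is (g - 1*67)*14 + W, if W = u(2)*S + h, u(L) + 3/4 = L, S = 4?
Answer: -239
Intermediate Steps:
g = 50 (g = 10*5 = 50)
u(L) = -¾ + L
W = -1 (W = (-¾ + 2)*4 - 6 = (5/4)*4 - 6 = 5 - 6 = -1)
(g - 1*67)*14 + W = (50 - 1*67)*14 - 1 = (50 - 67)*14 - 1 = -17*14 - 1 = -238 - 1 = -239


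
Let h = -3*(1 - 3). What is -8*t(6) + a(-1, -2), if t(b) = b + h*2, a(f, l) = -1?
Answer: -145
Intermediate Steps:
h = 6 (h = -3*(-2) = 6)
t(b) = 12 + b (t(b) = b + 6*2 = b + 12 = 12 + b)
-8*t(6) + a(-1, -2) = -8*(12 + 6) - 1 = -8*18 - 1 = -144 - 1 = -145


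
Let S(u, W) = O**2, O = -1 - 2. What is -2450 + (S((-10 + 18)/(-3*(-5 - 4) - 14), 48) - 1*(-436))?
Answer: -2005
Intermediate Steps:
O = -3
S(u, W) = 9 (S(u, W) = (-3)**2 = 9)
-2450 + (S((-10 + 18)/(-3*(-5 - 4) - 14), 48) - 1*(-436)) = -2450 + (9 - 1*(-436)) = -2450 + (9 + 436) = -2450 + 445 = -2005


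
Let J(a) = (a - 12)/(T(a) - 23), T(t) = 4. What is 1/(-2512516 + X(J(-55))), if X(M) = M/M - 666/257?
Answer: -257/645717021 ≈ -3.9801e-7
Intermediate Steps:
J(a) = 12/19 - a/19 (J(a) = (a - 12)/(4 - 23) = (-12 + a)/(-19) = (-12 + a)*(-1/19) = 12/19 - a/19)
X(M) = -409/257 (X(M) = 1 - 666*1/257 = 1 - 666/257 = -409/257)
1/(-2512516 + X(J(-55))) = 1/(-2512516 - 409/257) = 1/(-645717021/257) = -257/645717021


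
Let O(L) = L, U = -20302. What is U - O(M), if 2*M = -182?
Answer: -20211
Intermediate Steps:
M = -91 (M = (½)*(-182) = -91)
U - O(M) = -20302 - 1*(-91) = -20302 + 91 = -20211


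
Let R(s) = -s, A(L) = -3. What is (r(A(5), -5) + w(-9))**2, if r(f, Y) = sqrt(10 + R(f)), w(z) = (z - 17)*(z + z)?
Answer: 219037 + 936*sqrt(13) ≈ 2.2241e+5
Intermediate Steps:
w(z) = 2*z*(-17 + z) (w(z) = (-17 + z)*(2*z) = 2*z*(-17 + z))
r(f, Y) = sqrt(10 - f)
(r(A(5), -5) + w(-9))**2 = (sqrt(10 - 1*(-3)) + 2*(-9)*(-17 - 9))**2 = (sqrt(10 + 3) + 2*(-9)*(-26))**2 = (sqrt(13) + 468)**2 = (468 + sqrt(13))**2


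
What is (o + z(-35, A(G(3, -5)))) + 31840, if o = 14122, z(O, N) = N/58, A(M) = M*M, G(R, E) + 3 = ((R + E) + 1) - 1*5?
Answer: 2665877/58 ≈ 45963.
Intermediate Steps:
G(R, E) = -7 + E + R (G(R, E) = -3 + (((R + E) + 1) - 1*5) = -3 + (((E + R) + 1) - 5) = -3 + ((1 + E + R) - 5) = -3 + (-4 + E + R) = -7 + E + R)
A(M) = M²
z(O, N) = N/58 (z(O, N) = N*(1/58) = N/58)
(o + z(-35, A(G(3, -5)))) + 31840 = (14122 + (-7 - 5 + 3)²/58) + 31840 = (14122 + (1/58)*(-9)²) + 31840 = (14122 + (1/58)*81) + 31840 = (14122 + 81/58) + 31840 = 819157/58 + 31840 = 2665877/58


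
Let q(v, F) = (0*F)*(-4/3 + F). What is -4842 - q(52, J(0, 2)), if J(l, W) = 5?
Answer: -4842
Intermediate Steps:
q(v, F) = 0 (q(v, F) = 0*(-4*⅓ + F) = 0*(-4/3 + F) = 0)
-4842 - q(52, J(0, 2)) = -4842 - 1*0 = -4842 + 0 = -4842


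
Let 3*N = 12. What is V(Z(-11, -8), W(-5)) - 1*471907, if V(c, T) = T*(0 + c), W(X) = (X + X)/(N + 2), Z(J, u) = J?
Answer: -1415666/3 ≈ -4.7189e+5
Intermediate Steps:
N = 4 (N = (⅓)*12 = 4)
W(X) = X/3 (W(X) = (X + X)/(4 + 2) = (2*X)/6 = (2*X)*(⅙) = X/3)
V(c, T) = T*c
V(Z(-11, -8), W(-5)) - 1*471907 = ((⅓)*(-5))*(-11) - 1*471907 = -5/3*(-11) - 471907 = 55/3 - 471907 = -1415666/3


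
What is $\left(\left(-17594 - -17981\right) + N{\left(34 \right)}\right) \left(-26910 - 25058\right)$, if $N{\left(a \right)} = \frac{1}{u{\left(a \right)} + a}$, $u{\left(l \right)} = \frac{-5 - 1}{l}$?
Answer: $- \frac{11565062656}{575} \approx -2.0113 \cdot 10^{7}$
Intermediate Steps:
$u{\left(l \right)} = - \frac{6}{l}$
$N{\left(a \right)} = \frac{1}{a - \frac{6}{a}}$ ($N{\left(a \right)} = \frac{1}{- \frac{6}{a} + a} = \frac{1}{a - \frac{6}{a}}$)
$\left(\left(-17594 - -17981\right) + N{\left(34 \right)}\right) \left(-26910 - 25058\right) = \left(\left(-17594 - -17981\right) + \frac{34}{-6 + 34^{2}}\right) \left(-26910 - 25058\right) = \left(\left(-17594 + 17981\right) + \frac{34}{-6 + 1156}\right) \left(-51968\right) = \left(387 + \frac{34}{1150}\right) \left(-51968\right) = \left(387 + 34 \cdot \frac{1}{1150}\right) \left(-51968\right) = \left(387 + \frac{17}{575}\right) \left(-51968\right) = \frac{222542}{575} \left(-51968\right) = - \frac{11565062656}{575}$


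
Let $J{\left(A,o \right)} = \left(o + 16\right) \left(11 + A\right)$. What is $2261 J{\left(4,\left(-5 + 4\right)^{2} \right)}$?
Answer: $576555$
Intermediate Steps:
$J{\left(A,o \right)} = \left(11 + A\right) \left(16 + o\right)$ ($J{\left(A,o \right)} = \left(16 + o\right) \left(11 + A\right) = \left(11 + A\right) \left(16 + o\right)$)
$2261 J{\left(4,\left(-5 + 4\right)^{2} \right)} = 2261 \left(176 + 11 \left(-5 + 4\right)^{2} + 16 \cdot 4 + 4 \left(-5 + 4\right)^{2}\right) = 2261 \left(176 + 11 \left(-1\right)^{2} + 64 + 4 \left(-1\right)^{2}\right) = 2261 \left(176 + 11 \cdot 1 + 64 + 4 \cdot 1\right) = 2261 \left(176 + 11 + 64 + 4\right) = 2261 \cdot 255 = 576555$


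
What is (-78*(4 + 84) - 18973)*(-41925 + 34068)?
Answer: 203001309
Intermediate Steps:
(-78*(4 + 84) - 18973)*(-41925 + 34068) = (-78*88 - 18973)*(-7857) = (-6864 - 18973)*(-7857) = -25837*(-7857) = 203001309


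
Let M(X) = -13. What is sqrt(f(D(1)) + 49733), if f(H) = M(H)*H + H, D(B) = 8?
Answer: 7*sqrt(1013) ≈ 222.79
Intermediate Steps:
f(H) = -12*H (f(H) = -13*H + H = -12*H)
sqrt(f(D(1)) + 49733) = sqrt(-12*8 + 49733) = sqrt(-96 + 49733) = sqrt(49637) = 7*sqrt(1013)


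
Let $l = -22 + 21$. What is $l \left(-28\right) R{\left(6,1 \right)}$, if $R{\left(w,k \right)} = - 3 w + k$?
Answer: $-476$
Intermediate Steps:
$R{\left(w,k \right)} = k - 3 w$
$l = -1$
$l \left(-28\right) R{\left(6,1 \right)} = \left(-1\right) \left(-28\right) \left(1 - 18\right) = 28 \left(1 - 18\right) = 28 \left(-17\right) = -476$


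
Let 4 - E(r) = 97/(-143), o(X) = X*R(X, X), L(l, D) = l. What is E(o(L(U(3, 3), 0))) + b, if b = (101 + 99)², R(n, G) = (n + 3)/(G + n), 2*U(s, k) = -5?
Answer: 5720669/143 ≈ 40005.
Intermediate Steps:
U(s, k) = -5/2 (U(s, k) = (½)*(-5) = -5/2)
R(n, G) = (3 + n)/(G + n)
o(X) = 3/2 + X/2 (o(X) = X*((3 + X)/(X + X)) = X*((3 + X)/((2*X))) = X*((1/(2*X))*(3 + X)) = X*((3 + X)/(2*X)) = 3/2 + X/2)
b = 40000 (b = 200² = 40000)
E(r) = 669/143 (E(r) = 4 - 97/(-143) = 4 - 97*(-1)/143 = 4 - 1*(-97/143) = 4 + 97/143 = 669/143)
E(o(L(U(3, 3), 0))) + b = 669/143 + 40000 = 5720669/143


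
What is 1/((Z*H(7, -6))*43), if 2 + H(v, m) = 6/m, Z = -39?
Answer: 1/5031 ≈ 0.00019877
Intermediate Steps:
H(v, m) = -2 + 6/m
1/((Z*H(7, -6))*43) = 1/(-39*(-2 + 6/(-6))*43) = 1/(-39*(-2 + 6*(-1/6))*43) = 1/(-39*(-2 - 1)*43) = 1/(-39*(-3)*43) = 1/(117*43) = 1/5031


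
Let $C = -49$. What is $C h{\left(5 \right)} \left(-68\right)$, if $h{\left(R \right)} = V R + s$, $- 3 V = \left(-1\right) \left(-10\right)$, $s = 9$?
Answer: $- \frac{76636}{3} \approx -25545.0$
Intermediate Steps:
$V = - \frac{10}{3}$ ($V = - \frac{\left(-1\right) \left(-10\right)}{3} = \left(- \frac{1}{3}\right) 10 = - \frac{10}{3} \approx -3.3333$)
$h{\left(R \right)} = 9 - \frac{10 R}{3}$ ($h{\left(R \right)} = - \frac{10 R}{3} + 9 = 9 - \frac{10 R}{3}$)
$C h{\left(5 \right)} \left(-68\right) = - 49 \left(9 - \frac{50}{3}\right) \left(-68\right) = \left(-49\right) \left(- \frac{23}{3}\right) \left(-68\right) = \frac{1127}{3} \left(-68\right) = - \frac{76636}{3}$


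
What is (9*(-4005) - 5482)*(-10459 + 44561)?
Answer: -1416153754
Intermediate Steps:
(9*(-4005) - 5482)*(-10459 + 44561) = (-36045 - 5482)*34102 = -41527*34102 = -1416153754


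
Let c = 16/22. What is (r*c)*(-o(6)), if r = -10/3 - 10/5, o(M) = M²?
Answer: 1536/11 ≈ 139.64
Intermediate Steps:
r = -16/3 (r = -10*⅓ - 10*⅕ = -10/3 - 2 = -16/3 ≈ -5.3333)
c = 8/11 (c = 16*(1/22) = 8/11 ≈ 0.72727)
(r*c)*(-o(6)) = (-16/3*8/11)*(-1*6²) = -(-128)*36/33 = -128/33*(-36) = 1536/11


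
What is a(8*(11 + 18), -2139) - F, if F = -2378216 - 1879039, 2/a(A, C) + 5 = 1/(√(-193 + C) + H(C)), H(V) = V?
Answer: 121824231055943/28615679 + I*√583/28615679 ≈ 4.2573e+6 + 8.4378e-7*I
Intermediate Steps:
a(A, C) = 2/(-5 + 1/(C + √(-193 + C))) (a(A, C) = 2/(-5 + 1/(√(-193 + C) + C)) = 2/(-5 + 1/(C + √(-193 + C))))
F = -4257255
a(8*(11 + 18), -2139) - F = 2*(-1*(-2139) - √(-193 - 2139))/(-1 + 5*(-2139) + 5*√(-193 - 2139)) - 1*(-4257255) = 2*(2139 - √(-2332))/(-1 - 10695 + 5*√(-2332)) + 4257255 = 2*(2139 - 2*I*√583)/(-1 - 10695 + 5*(2*I*√583)) + 4257255 = 2*(2139 - 2*I*√583)/(-1 - 10695 + 10*I*√583) + 4257255 = 2*(2139 - 2*I*√583)/(-10696 + 10*I*√583) + 4257255 = 4257255 + 2*(2139 - 2*I*√583)/(-10696 + 10*I*√583)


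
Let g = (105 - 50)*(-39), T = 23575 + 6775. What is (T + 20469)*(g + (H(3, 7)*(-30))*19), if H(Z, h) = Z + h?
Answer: -398675055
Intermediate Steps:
T = 30350
g = -2145 (g = 55*(-39) = -2145)
(T + 20469)*(g + (H(3, 7)*(-30))*19) = (30350 + 20469)*(-2145 + ((3 + 7)*(-30))*19) = 50819*(-2145 + (10*(-30))*19) = 50819*(-2145 - 300*19) = 50819*(-2145 - 5700) = 50819*(-7845) = -398675055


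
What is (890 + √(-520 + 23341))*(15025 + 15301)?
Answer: 26990140 + 30326*√22821 ≈ 3.1571e+7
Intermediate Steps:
(890 + √(-520 + 23341))*(15025 + 15301) = (890 + √22821)*30326 = 26990140 + 30326*√22821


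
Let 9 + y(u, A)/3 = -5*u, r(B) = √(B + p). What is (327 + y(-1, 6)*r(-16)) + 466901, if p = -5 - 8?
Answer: 467228 - 12*I*√29 ≈ 4.6723e+5 - 64.622*I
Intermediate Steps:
p = -13
r(B) = √(-13 + B) (r(B) = √(B - 13) = √(-13 + B))
y(u, A) = -27 - 15*u (y(u, A) = -27 + 3*(-5*u) = -27 - 15*u)
(327 + y(-1, 6)*r(-16)) + 466901 = (327 + (-27 - 15*(-1))*√(-13 - 16)) + 466901 = (327 + (-27 + 15)*√(-29)) + 466901 = (327 - 12*I*√29) + 466901 = 467228 - 12*I*√29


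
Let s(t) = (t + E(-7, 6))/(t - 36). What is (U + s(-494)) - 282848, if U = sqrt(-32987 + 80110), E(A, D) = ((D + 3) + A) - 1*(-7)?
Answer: -29981791/106 + sqrt(47123) ≈ -2.8263e+5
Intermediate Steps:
E(A, D) = 10 + A + D (E(A, D) = ((3 + D) + A) + 7 = (3 + A + D) + 7 = 10 + A + D)
s(t) = (9 + t)/(-36 + t) (s(t) = (t + (10 - 7 + 6))/(t - 36) = (t + 9)/(-36 + t) = (9 + t)/(-36 + t))
U = sqrt(47123) ≈ 217.08
(U + s(-494)) - 282848 = (sqrt(47123) + (9 - 494)/(-36 - 494)) - 282848 = (sqrt(47123) - 485/(-530)) - 282848 = (sqrt(47123) - 1/530*(-485)) - 282848 = (sqrt(47123) + 97/106) - 282848 = (97/106 + sqrt(47123)) - 282848 = -29981791/106 + sqrt(47123)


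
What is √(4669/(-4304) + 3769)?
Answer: √4362401783/1076 ≈ 61.383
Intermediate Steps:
√(4669/(-4304) + 3769) = √(4669*(-1/4304) + 3769) = √(-4669/4304 + 3769) = √(16217107/4304) = √4362401783/1076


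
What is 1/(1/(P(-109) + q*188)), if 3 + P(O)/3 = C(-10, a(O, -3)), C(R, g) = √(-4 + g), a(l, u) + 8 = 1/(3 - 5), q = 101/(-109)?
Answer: -19969/109 + 15*I*√2/2 ≈ -183.2 + 10.607*I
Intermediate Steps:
q = -101/109 (q = 101*(-1/109) = -101/109 ≈ -0.92661)
a(l, u) = -17/2 (a(l, u) = -8 + 1/(3 - 5) = -8 + 1/(-2) = -8 - ½ = -17/2)
P(O) = -9 + 15*I*√2/2 (P(O) = -9 + 3*√(-4 - 17/2) = -9 + 3*√(-25/2) = -9 + 3*(5*I*√2/2) = -9 + 15*I*√2/2)
1/(1/(P(-109) + q*188)) = 1/(1/((-9 + 15*I*√2/2) - 101/109*188)) = 1/(1/((-9 + 15*I*√2/2) - 18988/109)) = 1/(1/(-19969/109 + 15*I*√2/2)) = -19969/109 + 15*I*√2/2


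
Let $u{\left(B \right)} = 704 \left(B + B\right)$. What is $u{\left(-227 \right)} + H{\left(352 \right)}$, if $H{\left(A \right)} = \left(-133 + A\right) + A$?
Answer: $-319045$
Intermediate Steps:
$u{\left(B \right)} = 1408 B$ ($u{\left(B \right)} = 704 \cdot 2 B = 1408 B$)
$H{\left(A \right)} = -133 + 2 A$
$u{\left(-227 \right)} + H{\left(352 \right)} = 1408 \left(-227\right) + \left(-133 + 2 \cdot 352\right) = -319616 + \left(-133 + 704\right) = -319616 + 571 = -319045$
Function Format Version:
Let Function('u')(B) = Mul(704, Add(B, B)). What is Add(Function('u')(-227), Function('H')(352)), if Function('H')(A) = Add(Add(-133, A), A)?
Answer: -319045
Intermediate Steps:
Function('u')(B) = Mul(1408, B) (Function('u')(B) = Mul(704, Mul(2, B)) = Mul(1408, B))
Function('H')(A) = Add(-133, Mul(2, A))
Add(Function('u')(-227), Function('H')(352)) = Add(Mul(1408, -227), Add(-133, Mul(2, 352))) = Add(-319616, Add(-133, 704)) = Add(-319616, 571) = -319045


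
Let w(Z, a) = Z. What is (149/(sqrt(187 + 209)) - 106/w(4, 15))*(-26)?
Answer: 689 - 1937*sqrt(11)/33 ≈ 494.32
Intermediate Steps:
(149/(sqrt(187 + 209)) - 106/w(4, 15))*(-26) = (149/(sqrt(187 + 209)) - 106/4)*(-26) = (149/(sqrt(396)) - 106*1/4)*(-26) = (149/((6*sqrt(11))) - 53/2)*(-26) = (149*(sqrt(11)/66) - 53/2)*(-26) = (149*sqrt(11)/66 - 53/2)*(-26) = (-53/2 + 149*sqrt(11)/66)*(-26) = 689 - 1937*sqrt(11)/33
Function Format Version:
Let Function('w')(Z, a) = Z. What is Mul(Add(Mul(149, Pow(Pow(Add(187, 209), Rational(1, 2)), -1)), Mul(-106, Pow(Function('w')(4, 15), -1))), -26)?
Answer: Add(689, Mul(Rational(-1937, 33), Pow(11, Rational(1, 2)))) ≈ 494.32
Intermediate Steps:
Mul(Add(Mul(149, Pow(Pow(Add(187, 209), Rational(1, 2)), -1)), Mul(-106, Pow(Function('w')(4, 15), -1))), -26) = Mul(Add(Mul(149, Pow(Pow(Add(187, 209), Rational(1, 2)), -1)), Mul(-106, Pow(4, -1))), -26) = Mul(Add(Mul(149, Pow(Pow(396, Rational(1, 2)), -1)), Mul(-106, Rational(1, 4))), -26) = Mul(Add(Mul(149, Pow(Mul(6, Pow(11, Rational(1, 2))), -1)), Rational(-53, 2)), -26) = Mul(Add(Mul(149, Mul(Rational(1, 66), Pow(11, Rational(1, 2)))), Rational(-53, 2)), -26) = Mul(Add(Mul(Rational(149, 66), Pow(11, Rational(1, 2))), Rational(-53, 2)), -26) = Mul(Add(Rational(-53, 2), Mul(Rational(149, 66), Pow(11, Rational(1, 2)))), -26) = Add(689, Mul(Rational(-1937, 33), Pow(11, Rational(1, 2))))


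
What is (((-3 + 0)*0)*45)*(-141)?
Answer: 0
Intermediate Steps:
(((-3 + 0)*0)*45)*(-141) = (-3*0*45)*(-141) = (0*45)*(-141) = 0*(-141) = 0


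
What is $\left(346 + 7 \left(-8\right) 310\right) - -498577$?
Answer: $481563$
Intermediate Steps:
$\left(346 + 7 \left(-8\right) 310\right) - -498577 = \left(346 - 17360\right) + 498577 = -17014 + 498577 = 481563$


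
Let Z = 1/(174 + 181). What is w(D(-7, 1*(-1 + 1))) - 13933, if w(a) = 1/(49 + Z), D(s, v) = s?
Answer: -242378113/17396 ≈ -13933.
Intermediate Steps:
Z = 1/355 ≈ 0.0028169
w(a) = 355/17396 (w(a) = 1/(49 + 1/355) = 1/(17396/355) = 355/17396)
w(D(-7, 1*(-1 + 1))) - 13933 = 355/17396 - 13933 = -242378113/17396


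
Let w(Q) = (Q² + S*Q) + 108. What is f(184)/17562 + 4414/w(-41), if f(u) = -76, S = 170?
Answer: -4328468/5054929 ≈ -0.85629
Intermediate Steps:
w(Q) = 108 + Q² + 170*Q (w(Q) = (Q² + 170*Q) + 108 = 108 + Q² + 170*Q)
f(184)/17562 + 4414/w(-41) = -76/17562 + 4414/(108 + (-41)² + 170*(-41)) = -76*1/17562 + 4414/(108 + 1681 - 6970) = -38/8781 + 4414/(-5181) = -38/8781 + 4414*(-1/5181) = -38/8781 - 4414/5181 = -4328468/5054929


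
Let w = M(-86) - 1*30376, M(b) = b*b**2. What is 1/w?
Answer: -1/666432 ≈ -1.5005e-6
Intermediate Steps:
M(b) = b**3
w = -666432 (w = (-86)**3 - 1*30376 = -636056 - 30376 = -666432)
1/w = 1/(-666432) = -1/666432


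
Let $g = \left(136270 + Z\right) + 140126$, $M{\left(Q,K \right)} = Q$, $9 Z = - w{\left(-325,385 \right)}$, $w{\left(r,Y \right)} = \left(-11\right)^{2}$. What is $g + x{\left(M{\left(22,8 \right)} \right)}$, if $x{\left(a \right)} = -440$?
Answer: $\frac{2483483}{9} \approx 2.7594 \cdot 10^{5}$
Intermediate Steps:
$w{\left(r,Y \right)} = 121$
$Z = - \frac{121}{9}$ ($Z = \frac{\left(-1\right) 121}{9} = \frac{1}{9} \left(-121\right) = - \frac{121}{9} \approx -13.444$)
$g = \frac{2487443}{9}$ ($g = \left(136270 - \frac{121}{9}\right) + 140126 = \frac{1226309}{9} + 140126 = \frac{2487443}{9} \approx 2.7638 \cdot 10^{5}$)
$g + x{\left(M{\left(22,8 \right)} \right)} = \frac{2487443}{9} - 440 = \frac{2483483}{9}$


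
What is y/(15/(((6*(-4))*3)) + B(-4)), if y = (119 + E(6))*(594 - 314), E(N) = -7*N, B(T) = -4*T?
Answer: 517440/379 ≈ 1365.3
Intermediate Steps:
y = 21560 (y = (119 - 7*6)*(594 - 314) = (119 - 42)*280 = 77*280 = 21560)
y/(15/(((6*(-4))*3)) + B(-4)) = 21560/(15/(((6*(-4))*3)) - 4*(-4)) = 21560/(15/((-24*3)) + 16) = 21560/(15/(-72) + 16) = 21560/(15*(-1/72) + 16) = 21560/(-5/24 + 16) = 21560/(379/24) = (24/379)*21560 = 517440/379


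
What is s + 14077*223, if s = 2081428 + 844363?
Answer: 6064962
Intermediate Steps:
s = 2925791
s + 14077*223 = 2925791 + 14077*223 = 2925791 + 3139171 = 6064962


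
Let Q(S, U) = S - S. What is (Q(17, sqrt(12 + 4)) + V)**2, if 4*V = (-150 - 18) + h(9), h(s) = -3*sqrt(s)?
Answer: 31329/16 ≈ 1958.1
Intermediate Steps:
Q(S, U) = 0
V = -177/4 (V = ((-150 - 18) - 3*sqrt(9))/4 = (-168 - 3*3)/4 = (-168 - 9)/4 = (1/4)*(-177) = -177/4 ≈ -44.250)
(Q(17, sqrt(12 + 4)) + V)**2 = (0 - 177/4)**2 = (-177/4)**2 = 31329/16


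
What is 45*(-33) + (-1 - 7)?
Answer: -1493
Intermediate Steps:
45*(-33) + (-1 - 7) = -1485 - 8 = -1493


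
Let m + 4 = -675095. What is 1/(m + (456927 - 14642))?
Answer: -1/232814 ≈ -4.2953e-6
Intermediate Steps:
m = -675099 (m = -4 - 675095 = -675099)
1/(m + (456927 - 14642)) = 1/(-675099 + (456927 - 14642)) = 1/(-675099 + 442285) = 1/(-232814) = -1/232814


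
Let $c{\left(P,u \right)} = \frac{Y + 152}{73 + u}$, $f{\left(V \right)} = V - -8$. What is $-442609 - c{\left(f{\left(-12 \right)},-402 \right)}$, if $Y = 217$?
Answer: $- \frac{145617992}{329} \approx -4.4261 \cdot 10^{5}$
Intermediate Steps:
$f{\left(V \right)} = 8 + V$ ($f{\left(V \right)} = V + 8 = 8 + V$)
$c{\left(P,u \right)} = \frac{369}{73 + u}$ ($c{\left(P,u \right)} = \frac{217 + 152}{73 + u} = \frac{369}{73 + u}$)
$-442609 - c{\left(f{\left(-12 \right)},-402 \right)} = -442609 - \frac{369}{73 - 402} = -442609 - \frac{369}{-329} = -442609 - 369 \left(- \frac{1}{329}\right) = -442609 - - \frac{369}{329} = -442609 + \frac{369}{329} = - \frac{145617992}{329}$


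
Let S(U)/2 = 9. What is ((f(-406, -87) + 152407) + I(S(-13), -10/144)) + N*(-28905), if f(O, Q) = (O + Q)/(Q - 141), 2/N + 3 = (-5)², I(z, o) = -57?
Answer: 375508883/2508 ≈ 1.4972e+5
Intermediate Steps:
S(U) = 18 (S(U) = 2*9 = 18)
N = 1/11 (N = 2/(-3 + (-5)²) = 2/(-3 + 25) = 2/22 = 2*(1/22) = 1/11 ≈ 0.090909)
f(O, Q) = (O + Q)/(-141 + Q)
((f(-406, -87) + 152407) + I(S(-13), -10/144)) + N*(-28905) = (((-406 - 87)/(-141 - 87) + 152407) - 57) + (1/11)*(-28905) = ((-493/(-228) + 152407) - 57) - 28905/11 = ((-1/228*(-493) + 152407) - 57) - 28905/11 = ((493/228 + 152407) - 57) - 28905/11 = (34749289/228 - 57) - 28905/11 = 34736293/228 - 28905/11 = 375508883/2508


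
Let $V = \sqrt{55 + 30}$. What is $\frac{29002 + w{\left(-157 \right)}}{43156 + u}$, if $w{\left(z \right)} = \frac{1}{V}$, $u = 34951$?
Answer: $\frac{29002}{78107} + \frac{\sqrt{85}}{6639095} \approx 0.37131$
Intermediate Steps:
$V = \sqrt{85} \approx 9.2195$
$w{\left(z \right)} = \frac{\sqrt{85}}{85}$ ($w{\left(z \right)} = \frac{1}{\sqrt{85}} = \frac{\sqrt{85}}{85}$)
$\frac{29002 + w{\left(-157 \right)}}{43156 + u} = \frac{29002 + \frac{\sqrt{85}}{85}}{43156 + 34951} = \frac{29002 + \frac{\sqrt{85}}{85}}{78107} = \left(29002 + \frac{\sqrt{85}}{85}\right) \frac{1}{78107} = \frac{29002}{78107} + \frac{\sqrt{85}}{6639095}$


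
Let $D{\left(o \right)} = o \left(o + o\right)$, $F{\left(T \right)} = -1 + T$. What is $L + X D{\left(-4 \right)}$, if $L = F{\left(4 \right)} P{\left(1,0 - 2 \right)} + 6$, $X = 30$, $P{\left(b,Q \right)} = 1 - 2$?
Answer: $963$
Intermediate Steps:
$D{\left(o \right)} = 2 o^{2}$ ($D{\left(o \right)} = o 2 o = 2 o^{2}$)
$P{\left(b,Q \right)} = -1$ ($P{\left(b,Q \right)} = 1 - 2 = -1$)
$L = 3$ ($L = \left(-1 + 4\right) \left(-1\right) + 6 = 3 \left(-1\right) + 6 = -3 + 6 = 3$)
$L + X D{\left(-4 \right)} = 3 + 30 \cdot 2 \left(-4\right)^{2} = 3 + 30 \cdot 2 \cdot 16 = 3 + 30 \cdot 32 = 3 + 960 = 963$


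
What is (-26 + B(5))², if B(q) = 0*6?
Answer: 676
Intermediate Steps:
B(q) = 0
(-26 + B(5))² = (-26 + 0)² = (-26)² = 676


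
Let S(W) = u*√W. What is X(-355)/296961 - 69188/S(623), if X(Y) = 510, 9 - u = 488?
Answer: 170/98987 + 9884*√623/42631 ≈ 5.7887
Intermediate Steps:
u = -479 (u = 9 - 1*488 = 9 - 488 = -479)
S(W) = -479*√W
X(-355)/296961 - 69188/S(623) = 510/296961 - 69188*(-√623/298417) = 510*(1/296961) - (-9884)*√623/42631 = 170/98987 + 9884*√623/42631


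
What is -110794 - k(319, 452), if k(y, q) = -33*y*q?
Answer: 4647410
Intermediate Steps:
k(y, q) = -33*q*y
-110794 - k(319, 452) = -110794 - (-33)*452*319 = -110794 - 1*(-4758204) = -110794 + 4758204 = 4647410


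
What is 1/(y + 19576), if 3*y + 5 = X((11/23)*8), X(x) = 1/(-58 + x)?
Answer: 3738/73168835 ≈ 5.1087e-5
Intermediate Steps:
y = -6253/3738 (y = -5/3 + 1/(3*(-58 + (11/23)*8)) = -5/3 + 1/(3*(-58 + 88/23)) = -5/3 + 1/(3*(-1246/23)) = -5/3 + (1/3)*(-23/1246) = -5/3 - 23/3738 = -6253/3738 ≈ -1.6728)
1/(y + 19576) = 1/(-6253/3738 + 19576) = 1/(73168835/3738) = 3738/73168835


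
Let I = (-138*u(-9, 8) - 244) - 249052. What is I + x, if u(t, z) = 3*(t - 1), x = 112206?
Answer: -132950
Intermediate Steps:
u(t, z) = -3 + 3*t (u(t, z) = 3*(-1 + t) = -3 + 3*t)
I = -245156 (I = (-138*(-3 + 3*(-9)) - 244) - 249052 = (-138*(-3 - 27) - 244) - 249052 = (-138*(-30) - 244) - 249052 = (4140 - 244) - 249052 = 3896 - 249052 = -245156)
I + x = -245156 + 112206 = -132950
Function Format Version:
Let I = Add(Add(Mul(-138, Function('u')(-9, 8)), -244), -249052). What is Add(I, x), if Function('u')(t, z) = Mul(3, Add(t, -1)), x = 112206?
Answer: -132950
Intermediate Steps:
Function('u')(t, z) = Add(-3, Mul(3, t)) (Function('u')(t, z) = Mul(3, Add(-1, t)) = Add(-3, Mul(3, t)))
I = -245156 (I = Add(Add(Mul(-138, Add(-3, Mul(3, -9))), -244), -249052) = Add(Add(Mul(-138, Add(-3, -27)), -244), -249052) = Add(Add(Mul(-138, -30), -244), -249052) = Add(Add(4140, -244), -249052) = Add(3896, -249052) = -245156)
Add(I, x) = Add(-245156, 112206) = -132950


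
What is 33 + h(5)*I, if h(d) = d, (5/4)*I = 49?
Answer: 229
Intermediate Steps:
I = 196/5 (I = (⅘)*49 = 196/5 ≈ 39.200)
33 + h(5)*I = 33 + 5*(196/5) = 33 + 196 = 229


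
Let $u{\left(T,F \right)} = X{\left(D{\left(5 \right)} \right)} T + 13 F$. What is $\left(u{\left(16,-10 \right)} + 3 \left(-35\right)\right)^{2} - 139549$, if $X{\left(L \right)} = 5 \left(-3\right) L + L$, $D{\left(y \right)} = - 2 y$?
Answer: $3880476$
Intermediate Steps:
$X{\left(L \right)} = - 14 L$ ($X{\left(L \right)} = - 15 L + L = - 14 L$)
$u{\left(T,F \right)} = 13 F + 140 T$ ($u{\left(T,F \right)} = - 14 \left(\left(-2\right) 5\right) T + 13 F = \left(-14\right) \left(-10\right) T + 13 F = 140 T + 13 F = 13 F + 140 T$)
$\left(u{\left(16,-10 \right)} + 3 \left(-35\right)\right)^{2} - 139549 = \left(\left(13 \left(-10\right) + 140 \cdot 16\right) + 3 \left(-35\right)\right)^{2} - 139549 = \left(\left(-130 + 2240\right) - 105\right)^{2} - 139549 = \left(2110 - 105\right)^{2} - 139549 = 2005^{2} - 139549 = 4020025 - 139549 = 3880476$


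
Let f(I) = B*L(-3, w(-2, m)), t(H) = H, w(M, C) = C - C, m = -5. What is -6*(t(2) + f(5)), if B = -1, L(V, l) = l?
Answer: -12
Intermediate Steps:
w(M, C) = 0
f(I) = 0 (f(I) = -1*0 = 0)
-6*(t(2) + f(5)) = -6*(2 + 0) = -6*2 = -12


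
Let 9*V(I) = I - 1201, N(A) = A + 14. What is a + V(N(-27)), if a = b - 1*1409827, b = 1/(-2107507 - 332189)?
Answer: -10319635141427/7319088 ≈ -1.4100e+6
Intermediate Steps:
N(A) = 14 + A
V(I) = -1201/9 + I/9 (V(I) = (I - 1201)/9 = (-1201 + I)/9 = -1201/9 + I/9)
b = -1/2439696 (b = 1/(-2439696) = -1/2439696 ≈ -4.0989e-7)
a = -3439549292593/2439696 (a = -1/2439696 - 1*1409827 = -1/2439696 - 1409827 = -3439549292593/2439696 ≈ -1.4098e+6)
a + V(N(-27)) = -3439549292593/2439696 + (-1201/9 + (14 - 27)/9) = -3439549292593/2439696 + (-1201/9 + (⅑)*(-13)) = -3439549292593/2439696 + (-1201/9 - 13/9) = -3439549292593/2439696 - 1214/9 = -10319635141427/7319088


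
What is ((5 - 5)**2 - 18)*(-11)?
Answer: 198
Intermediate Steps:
((5 - 5)**2 - 18)*(-11) = (0**2 - 18)*(-11) = (0 - 18)*(-11) = -18*(-11) = 198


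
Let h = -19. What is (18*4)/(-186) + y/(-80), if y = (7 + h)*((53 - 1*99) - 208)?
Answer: -11931/310 ≈ -38.487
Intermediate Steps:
y = 3048 (y = (7 - 19)*((53 - 1*99) - 208) = -12*((53 - 99) - 208) = -12*(-46 - 208) = -12*(-254) = 3048)
(18*4)/(-186) + y/(-80) = (18*4)/(-186) + 3048/(-80) = 72*(-1/186) + 3048*(-1/80) = -12/31 - 381/10 = -11931/310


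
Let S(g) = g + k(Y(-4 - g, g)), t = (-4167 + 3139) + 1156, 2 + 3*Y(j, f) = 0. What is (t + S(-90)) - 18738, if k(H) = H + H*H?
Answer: -168302/9 ≈ -18700.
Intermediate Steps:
Y(j, f) = -⅔ (Y(j, f) = -⅔ + (⅓)*0 = -⅔ + 0 = -⅔)
t = 128 (t = -1028 + 1156 = 128)
k(H) = H + H²
S(g) = -2/9 + g (S(g) = g - 2*(1 - ⅔)/3 = g - ⅔*⅓ = g - 2/9 = -2/9 + g)
(t + S(-90)) - 18738 = (128 + (-2/9 - 90)) - 18738 = (128 - 812/9) - 18738 = 340/9 - 18738 = -168302/9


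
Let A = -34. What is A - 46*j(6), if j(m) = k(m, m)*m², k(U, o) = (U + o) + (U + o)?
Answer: -39778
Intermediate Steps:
k(U, o) = 2*U + 2*o
j(m) = 4*m³ (j(m) = (2*m + 2*m)*m² = (4*m)*m² = 4*m³)
A - 46*j(6) = -34 - 184*6³ = -34 - 184*216 = -34 - 46*864 = -34 - 39744 = -39778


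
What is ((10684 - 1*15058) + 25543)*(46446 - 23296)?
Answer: 490062350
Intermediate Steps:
((10684 - 1*15058) + 25543)*(46446 - 23296) = ((10684 - 15058) + 25543)*23150 = (-4374 + 25543)*23150 = 21169*23150 = 490062350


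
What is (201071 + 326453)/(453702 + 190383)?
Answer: 527524/644085 ≈ 0.81903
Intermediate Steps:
(201071 + 326453)/(453702 + 190383) = 527524/644085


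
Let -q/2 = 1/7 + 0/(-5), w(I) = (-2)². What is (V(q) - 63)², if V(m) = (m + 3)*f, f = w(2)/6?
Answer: 1651225/441 ≈ 3744.3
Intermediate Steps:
w(I) = 4
f = ⅔ (f = 4/6 = 4*(⅙) = ⅔ ≈ 0.66667)
q = -2/7 (q = -2*(1/7 + 0/(-5)) = -2*(1*(⅐) + 0*(-⅕)) = -2*(⅐ + 0) = -2*⅐ = -2/7 ≈ -0.28571)
V(m) = 2 + 2*m/3 (V(m) = (m + 3)*(⅔) = (3 + m)*(⅔) = 2 + 2*m/3)
(V(q) - 63)² = ((2 + (⅔)*(-2/7)) - 63)² = ((2 - 4/21) - 63)² = (38/21 - 63)² = (-1285/21)² = 1651225/441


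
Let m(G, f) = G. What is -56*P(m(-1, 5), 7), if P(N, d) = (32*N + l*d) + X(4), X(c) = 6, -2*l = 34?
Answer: 8120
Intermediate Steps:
l = -17 (l = -½*34 = -17)
P(N, d) = 6 - 17*d + 32*N (P(N, d) = (32*N - 17*d) + 6 = (-17*d + 32*N) + 6 = 6 - 17*d + 32*N)
-56*P(m(-1, 5), 7) = -56*(6 - 17*7 + 32*(-1)) = -56*(6 - 119 - 32) = -56*(-145) = 8120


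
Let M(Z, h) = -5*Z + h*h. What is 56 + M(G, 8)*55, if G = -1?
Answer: 3851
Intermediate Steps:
M(Z, h) = h**2 - 5*Z (M(Z, h) = -5*Z + h**2 = h**2 - 5*Z)
56 + M(G, 8)*55 = 56 + (8**2 - 5*(-1))*55 = 56 + (64 + 5)*55 = 56 + 69*55 = 56 + 3795 = 3851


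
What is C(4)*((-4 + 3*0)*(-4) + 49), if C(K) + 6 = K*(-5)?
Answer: -1690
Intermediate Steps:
C(K) = -6 - 5*K (C(K) = -6 + K*(-5) = -6 - 5*K)
C(4)*((-4 + 3*0)*(-4) + 49) = (-6 - 5*4)*((-4 + 3*0)*(-4) + 49) = (-6 - 20)*((-4 + 0)*(-4) + 49) = -26*(-4*(-4) + 49) = -26*(16 + 49) = -26*65 = -1690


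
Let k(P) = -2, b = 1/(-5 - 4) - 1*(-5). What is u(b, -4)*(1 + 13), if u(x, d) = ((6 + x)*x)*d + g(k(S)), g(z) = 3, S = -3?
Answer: -238070/81 ≈ -2939.1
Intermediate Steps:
b = 44/9 (b = 1/(-9) + 5 = -1/9 + 5 = 44/9 ≈ 4.8889)
u(x, d) = 3 + d*x*(6 + x) (u(x, d) = ((6 + x)*x)*d + 3 = (x*(6 + x))*d + 3 = d*x*(6 + x) + 3 = 3 + d*x*(6 + x))
u(b, -4)*(1 + 13) = (3 - 4*(44/9)**2 + 6*(-4)*(44/9))*(1 + 13) = (3 - 4*1936/81 - 352/3)*14 = (3 - 7744/81 - 352/3)*14 = -17005/81*14 = -238070/81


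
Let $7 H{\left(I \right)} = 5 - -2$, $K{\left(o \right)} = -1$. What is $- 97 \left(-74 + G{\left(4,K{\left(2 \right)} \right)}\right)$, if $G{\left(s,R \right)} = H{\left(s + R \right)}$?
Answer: $7081$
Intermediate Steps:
$H{\left(I \right)} = 1$ ($H{\left(I \right)} = \frac{5 - -2}{7} = \frac{5 + 2}{7} = \frac{1}{7} \cdot 7 = 1$)
$G{\left(s,R \right)} = 1$
$- 97 \left(-74 + G{\left(4,K{\left(2 \right)} \right)}\right) = - 97 \left(-74 + 1\right) = \left(-97\right) \left(-73\right) = 7081$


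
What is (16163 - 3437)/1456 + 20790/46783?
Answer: 4062537/442312 ≈ 9.1848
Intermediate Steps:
(16163 - 3437)/1456 + 20790/46783 = 12726*(1/1456) + 20790*(1/46783) = 909/104 + 1890/4253 = 4062537/442312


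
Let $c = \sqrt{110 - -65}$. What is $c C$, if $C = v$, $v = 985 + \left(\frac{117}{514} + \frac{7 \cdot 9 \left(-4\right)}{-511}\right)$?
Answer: $\frac{184931075 \sqrt{7}}{37522} \approx 13040.0$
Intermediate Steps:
$v = \frac{36986215}{37522}$ ($v = 985 + \left(117 \cdot \frac{1}{514} + 63 \left(-4\right) \left(- \frac{1}{511}\right)\right) = 985 + \left(\frac{117}{514} - - \frac{36}{73}\right) = 985 + \left(\frac{117}{514} + \frac{36}{73}\right) = 985 + \frac{27045}{37522} = \frac{36986215}{37522} \approx 985.72$)
$c = 5 \sqrt{7}$ ($c = \sqrt{110 + 65} = \sqrt{175} = 5 \sqrt{7} \approx 13.229$)
$C = \frac{36986215}{37522} \approx 985.72$
$c C = 5 \sqrt{7} \cdot \frac{36986215}{37522} = \frac{184931075 \sqrt{7}}{37522}$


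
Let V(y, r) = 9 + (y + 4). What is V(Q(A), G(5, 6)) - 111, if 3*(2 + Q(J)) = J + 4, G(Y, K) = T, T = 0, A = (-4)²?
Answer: -280/3 ≈ -93.333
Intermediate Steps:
A = 16
G(Y, K) = 0
Q(J) = -⅔ + J/3 (Q(J) = -2 + (J + 4)/3 = -2 + (4 + J)/3 = -2 + (4/3 + J/3) = -⅔ + J/3)
V(y, r) = 13 + y (V(y, r) = 9 + (4 + y) = 13 + y)
V(Q(A), G(5, 6)) - 111 = (13 + (-⅔ + (⅓)*16)) - 111 = (13 + (-⅔ + 16/3)) - 111 = (13 + 14/3) - 111 = 53/3 - 111 = -280/3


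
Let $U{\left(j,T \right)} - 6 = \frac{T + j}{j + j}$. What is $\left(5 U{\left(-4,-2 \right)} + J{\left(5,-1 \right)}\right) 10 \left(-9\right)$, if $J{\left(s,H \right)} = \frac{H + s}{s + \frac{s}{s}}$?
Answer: $- \frac{6195}{2} \approx -3097.5$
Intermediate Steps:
$J{\left(s,H \right)} = \frac{H + s}{1 + s}$ ($J{\left(s,H \right)} = \frac{H + s}{s + 1} = \frac{H + s}{1 + s}$)
$U{\left(j,T \right)} = 6 + \frac{T + j}{2 j}$ ($U{\left(j,T \right)} = 6 + \frac{T + j}{j + j} = 6 + \frac{T + j}{2 j}$)
$\left(5 U{\left(-4,-2 \right)} + J{\left(5,-1 \right)}\right) 10 \left(-9\right) = \left(5 \frac{-2 + 13 \left(-4\right)}{2 \left(-4\right)} + \frac{-1 + 5}{1 + 5}\right) 10 \left(-9\right) = \left(5 \cdot \frac{1}{2} \left(- \frac{1}{4}\right) \left(-2 - 52\right) + \frac{1}{6} \cdot 4\right) 10 \left(-9\right) = \left(5 \cdot \frac{1}{2} \left(- \frac{1}{4}\right) \left(-54\right) + \frac{1}{6} \cdot 4\right) 10 \left(-9\right) = \left(5 \cdot \frac{27}{4} + \frac{2}{3}\right) 10 \left(-9\right) = \left(\frac{135}{4} + \frac{2}{3}\right) 10 \left(-9\right) = \frac{413}{12} \cdot 10 \left(-9\right) = \frac{2065}{6} \left(-9\right) = - \frac{6195}{2}$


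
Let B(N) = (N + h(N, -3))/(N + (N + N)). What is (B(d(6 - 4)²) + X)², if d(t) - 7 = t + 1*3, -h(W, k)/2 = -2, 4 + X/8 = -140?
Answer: 15470135641/11664 ≈ 1.3263e+6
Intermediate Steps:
X = -1152 (X = -32 + 8*(-140) = -32 - 1120 = -1152)
h(W, k) = 4 (h(W, k) = -2*(-2) = 4)
d(t) = 10 + t (d(t) = 7 + (t + 1*3) = 7 + (t + 3) = 7 + (3 + t) = 10 + t)
B(N) = (4 + N)/(3*N) (B(N) = (N + 4)/(N + (N + N)) = (4 + N)/(N + 2*N) = (4 + N)/((3*N)) = (4 + N)*(1/(3*N)) = (4 + N)/(3*N))
(B(d(6 - 4)²) + X)² = ((4 + (10 + (6 - 4))²)/(3*((10 + (6 - 4))²)) - 1152)² = ((4 + (10 + 2)²)/(3*((10 + 2)²)) - 1152)² = ((4 + 12²)/(3*(12²)) - 1152)² = ((⅓)*(4 + 144)/144 - 1152)² = ((⅓)*(1/144)*148 - 1152)² = (37/108 - 1152)² = (-124379/108)² = 15470135641/11664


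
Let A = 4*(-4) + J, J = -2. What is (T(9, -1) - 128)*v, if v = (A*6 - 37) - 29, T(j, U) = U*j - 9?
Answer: 25404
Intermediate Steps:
T(j, U) = -9 + U*j
A = -18 (A = 4*(-4) - 2 = -16 - 2 = -18)
v = -174 (v = (-18*6 - 37) - 29 = (-108 - 37) - 29 = -145 - 29 = -174)
(T(9, -1) - 128)*v = ((-9 - 1*9) - 128)*(-174) = ((-9 - 9) - 128)*(-174) = (-18 - 128)*(-174) = -146*(-174) = 25404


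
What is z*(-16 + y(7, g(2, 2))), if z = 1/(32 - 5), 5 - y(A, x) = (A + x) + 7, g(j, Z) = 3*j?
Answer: -31/27 ≈ -1.1481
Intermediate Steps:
y(A, x) = -2 - A - x (y(A, x) = 5 - ((A + x) + 7) = 5 - (7 + A + x) = 5 + (-7 - A - x) = -2 - A - x)
z = 1/27 ≈ 0.037037
z*(-16 + y(7, g(2, 2))) = (-16 + (-2 - 1*7 - 3*2))/27 = (-16 + (-2 - 7 - 1*6))/27 = (-16 + (-2 - 7 - 6))/27 = (-16 - 15)/27 = (1/27)*(-31) = -31/27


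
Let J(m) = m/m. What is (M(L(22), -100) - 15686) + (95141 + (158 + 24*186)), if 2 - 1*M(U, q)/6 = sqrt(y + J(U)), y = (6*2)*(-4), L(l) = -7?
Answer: 84089 - 6*I*sqrt(47) ≈ 84089.0 - 41.134*I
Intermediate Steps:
J(m) = 1
y = -48 (y = 12*(-4) = -48)
M(U, q) = 12 - 6*I*sqrt(47) (M(U, q) = 12 - 6*sqrt(-48 + 1) = 12 - 6*I*sqrt(47))
(M(L(22), -100) - 15686) + (95141 + (158 + 24*186)) = ((12 - 6*I*sqrt(47)) - 15686) + (95141 + (158 + 24*186)) = (-15674 - 6*I*sqrt(47)) + (95141 + (158 + 4464)) = (-15674 - 6*I*sqrt(47)) + (95141 + 4622) = (-15674 - 6*I*sqrt(47)) + 99763 = 84089 - 6*I*sqrt(47)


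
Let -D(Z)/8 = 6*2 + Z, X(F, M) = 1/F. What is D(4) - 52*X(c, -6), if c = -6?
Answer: -358/3 ≈ -119.33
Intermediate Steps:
D(Z) = -96 - 8*Z (D(Z) = -8*(6*2 + Z) = -8*(12 + Z) = -96 - 8*Z)
D(4) - 52*X(c, -6) = (-96 - 8*4) - 52/(-6) = (-96 - 32) - 52*(-1/6) = -128 + 26/3 = -358/3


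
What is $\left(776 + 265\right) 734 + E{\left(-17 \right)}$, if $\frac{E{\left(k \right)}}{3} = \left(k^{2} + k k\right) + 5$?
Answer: $765843$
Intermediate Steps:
$E{\left(k \right)} = 15 + 6 k^{2}$ ($E{\left(k \right)} = 3 \left(\left(k^{2} + k k\right) + 5\right) = 3 \left(\left(k^{2} + k^{2}\right) + 5\right) = 3 \left(2 k^{2} + 5\right) = 3 \left(5 + 2 k^{2}\right) = 15 + 6 k^{2}$)
$\left(776 + 265\right) 734 + E{\left(-17 \right)} = \left(776 + 265\right) 734 + \left(15 + 6 \left(-17\right)^{2}\right) = 1041 \cdot 734 + \left(15 + 6 \cdot 289\right) = 764094 + \left(15 + 1734\right) = 764094 + 1749 = 765843$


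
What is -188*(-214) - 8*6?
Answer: 40184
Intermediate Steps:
-188*(-214) - 8*6 = 40232 - 48 = 40184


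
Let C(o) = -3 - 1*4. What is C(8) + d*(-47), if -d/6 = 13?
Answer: 3659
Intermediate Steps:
d = -78 (d = -6*13 = -78)
C(o) = -7 (C(o) = -3 - 4 = -7)
C(8) + d*(-47) = -7 - 78*(-47) = -7 + 3666 = 3659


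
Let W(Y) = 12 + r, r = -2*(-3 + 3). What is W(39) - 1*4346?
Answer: -4334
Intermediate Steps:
r = 0 (r = -2*0 = 0)
W(Y) = 12 (W(Y) = 12 + 0 = 12)
W(39) - 1*4346 = 12 - 1*4346 = 12 - 4346 = -4334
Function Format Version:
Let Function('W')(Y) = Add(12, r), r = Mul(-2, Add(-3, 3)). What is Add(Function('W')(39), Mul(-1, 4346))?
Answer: -4334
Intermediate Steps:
r = 0 (r = Mul(-2, 0) = 0)
Function('W')(Y) = 12 (Function('W')(Y) = Add(12, 0) = 12)
Add(Function('W')(39), Mul(-1, 4346)) = Add(12, Mul(-1, 4346)) = Add(12, -4346) = -4334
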